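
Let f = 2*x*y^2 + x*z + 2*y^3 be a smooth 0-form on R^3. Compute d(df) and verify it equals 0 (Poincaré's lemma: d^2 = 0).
d(df) = 0

Step 1: df = sum_i (∂f/∂x_i) dx_i = (2*y^2 + z) dx + (2*y*(2*x + 3*y)) dy + (x) dz.
Step 2: Apply d again. Using the 1-form formula, the coefficient of dx ∧ dy in d(df) is ∂^2 f/∂x ∂y - ∂^2 f/∂y ∂x = (4*y) - (4*y) = 0 (equality of mixed partials for smooth f).
Similarly for dx ∧ dz and dy ∧ dz — all coefficients vanish. So d(df) = 0.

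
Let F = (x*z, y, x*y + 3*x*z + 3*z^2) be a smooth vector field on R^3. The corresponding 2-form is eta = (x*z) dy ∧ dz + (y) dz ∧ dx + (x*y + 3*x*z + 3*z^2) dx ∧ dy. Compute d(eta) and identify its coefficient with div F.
d(eta) = (3*x + 7*z + 1) dx ∧ dy ∧ dz; div F = 3*x + 7*z + 1

For a 2-form in R^3 of the form above, applying d gives a 3-form with coefficient ∂P/∂x + ∂Q/∂y + ∂R/∂z:
  ∂P/∂x = z
  ∂Q/∂y = 1
  ∂R/∂z = 3*x + 6*z
Sum = 3*x + 7*z + 1, which is exactly div F.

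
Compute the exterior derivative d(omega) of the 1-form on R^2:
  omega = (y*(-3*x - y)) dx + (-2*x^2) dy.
d(omega) = (-x + 2*y) dx ∧ dy

For a 1-form omega = sum_i f_i dx_i, the exterior derivative is
  d(omega) = sum_{i < j} (∂f_j/∂x_i - ∂f_i/∂x_j) dx_i ∧ dx_j.
  coefficient of dx ∧ dy: ∂f_2/∂x - ∂f_1/∂y = ∂(-2*x^2)/∂x - ∂(y*(-3*x - y))/∂y = -x + 2*y
Assembling: d(omega) = (-x + 2*y) dx ∧ dy.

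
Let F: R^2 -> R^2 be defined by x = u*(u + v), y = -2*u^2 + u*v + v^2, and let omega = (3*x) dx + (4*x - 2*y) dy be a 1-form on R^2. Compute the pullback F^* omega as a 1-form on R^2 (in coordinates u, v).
F^* omega = (-26*u^3 + 9*u^2*v + 13*u*v^2 - 2*v^3) du + (11*u^3 + 21*u^2*v + 2*u*v^2 - 4*v^3) dv

Using F^*(f dg) = (f ∘ F) d(g ∘ F), substitute each coordinate x_i by F_i(u, v) in f_i, and replace dx_i by d F_i = (∂F_i/∂u) du + (∂F_i/∂v) dv.
  For the x component: f_1(F) = 3*u*(u + v); d F_1 = (2*u + v) du + (u) dv
  For the y component: f_2(F) = 8*u^2 + 2*u*v - 2*v^2; d F_2 = (-4*u + v) du + (u + 2*v) dv
Combining and collecting du, dv coefficients:
  coeff of du: -26*u^3 + 9*u^2*v + 13*u*v^2 - 2*v^3
  coeff of dv: 11*u^3 + 21*u^2*v + 2*u*v^2 - 4*v^3
F^* omega = (-26*u^3 + 9*u^2*v + 13*u*v^2 - 2*v^3) du + (11*u^3 + 21*u^2*v + 2*u*v^2 - 4*v^3) dv.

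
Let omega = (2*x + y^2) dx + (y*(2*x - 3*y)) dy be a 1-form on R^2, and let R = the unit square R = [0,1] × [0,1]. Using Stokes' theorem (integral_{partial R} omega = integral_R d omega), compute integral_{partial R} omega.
integral_(partial R) omega = 0

Stokes: integral_partial_R omega = integral_R d omega with d omega = (∂Q/∂x - ∂P/∂y) dx ∧ dy.
  ∂Q/∂x = 2*y
  ∂P/∂y = 2*y
  integrand = ∂Q/∂x - ∂P/∂y = 0.
Integrating over R: integral_0^1 integral_0^1 (0) dx dy = 0.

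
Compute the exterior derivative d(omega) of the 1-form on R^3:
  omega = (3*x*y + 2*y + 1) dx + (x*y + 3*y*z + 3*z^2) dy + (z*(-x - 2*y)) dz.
d(omega) = (-3*x + y - 2) dx ∧ dy + (-z) dx ∧ dz + (-3*y - 8*z) dy ∧ dz

For a 1-form omega = sum_i f_i dx_i, the exterior derivative is
  d(omega) = sum_{i < j} (∂f_j/∂x_i - ∂f_i/∂x_j) dx_i ∧ dx_j.
  coefficient of dx ∧ dy: ∂f_2/∂x - ∂f_1/∂y = ∂(x*y + 3*y*z + 3*z^2)/∂x - ∂(3*x*y + 2*y + 1)/∂y = -3*x + y - 2
  coefficient of dx ∧ dz: ∂f_3/∂x - ∂f_1/∂z = ∂(z*(-x - 2*y))/∂x - ∂(3*x*y + 2*y + 1)/∂z = -z
  coefficient of dy ∧ dz: ∂f_3/∂y - ∂f_2/∂z = ∂(z*(-x - 2*y))/∂y - ∂(x*y + 3*y*z + 3*z^2)/∂z = -3*y - 8*z
Assembling: d(omega) = (-3*x + y - 2) dx ∧ dy + (-z) dx ∧ dz + (-3*y - 8*z) dy ∧ dz.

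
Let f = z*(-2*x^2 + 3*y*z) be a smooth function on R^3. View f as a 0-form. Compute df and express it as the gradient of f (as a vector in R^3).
df = (-4*x*z) dx + (3*z^2) dy + (-2*x^2 + 6*y*z) dz; grad f = (-4*x*z, 3*z^2, -2*x^2 + 6*y*z)

For a 0-form f, d f = (∂f/∂x) dx + (∂f/∂y) dy + (∂f/∂z) dz. The components of the vector representation are exactly the entries of grad f in Cartesian coordinates:
  ∂f/∂x = -4*x*z
  ∂f/∂y = 3*z^2
  ∂f/∂z = -2*x^2 + 6*y*z.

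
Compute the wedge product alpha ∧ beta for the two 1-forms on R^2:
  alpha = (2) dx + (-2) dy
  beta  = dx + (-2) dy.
alpha ∧ beta = (-2) dx ∧ dy

Distribute the wedge, using dx_i ∧ dx_j = -dx_j ∧ dx_i and dx_i ∧ dx_i = 0. For each pair (i, j) with i < j, the coefficient of dx_i ∧ dx_j in alpha ∧ beta is (alpha_i * beta_j - alpha_j * beta_i). Collecting: alpha ∧ beta = (-2) dx ∧ dy.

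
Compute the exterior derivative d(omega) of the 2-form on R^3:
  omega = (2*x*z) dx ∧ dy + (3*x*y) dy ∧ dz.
d(omega) = (2*x + 3*y) dx ∧ dy ∧ dz

For a 2-form omega = sum_{i<j} g_{ij} dx_i ∧ dx_j, the exterior derivative is
  d(omega) = sum_{i<j} d(g_{ij}) ∧ dx_i ∧ dx_j = sum_{i<j, k} (∂g_{ij}/∂x_k) dx_k ∧ dx_i ∧ dx_j.
Expand each term, using dx_k ∧ dx_i ∧ dx_j = sgn(permutation) dx_{(a)} ∧ dx_{(b)} ∧ dx_{(c)} with (a < b < c) sorted:
  d(2*x*z) includes (∂/∂z)(2*x*z) dz = (2*x) dz, which multiplied by dx ∧ dy gives (2*x) dx ∧ dy ∧ dz
  d(3*x*y) includes (∂/∂x)(3*x*y) dx = (3*y) dx, which multiplied by dy ∧ dz gives (3*y) dx ∧ dy ∧ dz
Collecting like 3-forms: d(omega) = (2*x + 3*y) dx ∧ dy ∧ dz.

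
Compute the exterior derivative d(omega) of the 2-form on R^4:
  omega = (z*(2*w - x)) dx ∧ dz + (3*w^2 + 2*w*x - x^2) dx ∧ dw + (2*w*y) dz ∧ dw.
d(omega) = (2*z) dx ∧ dz ∧ dw + (2*w) dy ∧ dz ∧ dw

For a 2-form omega = sum_{i<j} g_{ij} dx_i ∧ dx_j, the exterior derivative is
  d(omega) = sum_{i<j} d(g_{ij}) ∧ dx_i ∧ dx_j = sum_{i<j, k} (∂g_{ij}/∂x_k) dx_k ∧ dx_i ∧ dx_j.
Expand each term, using dx_k ∧ dx_i ∧ dx_j = sgn(permutation) dx_{(a)} ∧ dx_{(b)} ∧ dx_{(c)} with (a < b < c) sorted:
  d(z*(2*w - x)) includes (∂/∂w)(z*(2*w - x)) dw = (2*z) dw, which multiplied by dx ∧ dz gives (2*z) dx ∧ dz ∧ dw
  d(2*w*y) includes (∂/∂y)(2*w*y) dy = (2*w) dy, which multiplied by dz ∧ dw gives (2*w) dy ∧ dz ∧ dw
Collecting like 3-forms: d(omega) = (2*z) dx ∧ dz ∧ dw + (2*w) dy ∧ dz ∧ dw.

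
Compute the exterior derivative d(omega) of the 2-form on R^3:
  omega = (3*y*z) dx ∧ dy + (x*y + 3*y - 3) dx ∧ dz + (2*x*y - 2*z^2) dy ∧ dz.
d(omega) = (-x + 5*y - 3) dx ∧ dy ∧ dz

For a 2-form omega = sum_{i<j} g_{ij} dx_i ∧ dx_j, the exterior derivative is
  d(omega) = sum_{i<j} d(g_{ij}) ∧ dx_i ∧ dx_j = sum_{i<j, k} (∂g_{ij}/∂x_k) dx_k ∧ dx_i ∧ dx_j.
Expand each term, using dx_k ∧ dx_i ∧ dx_j = sgn(permutation) dx_{(a)} ∧ dx_{(b)} ∧ dx_{(c)} with (a < b < c) sorted:
  d(3*y*z) includes (∂/∂z)(3*y*z) dz = (3*y) dz, which multiplied by dx ∧ dy gives (3*y) dx ∧ dy ∧ dz
  d(x*y + 3*y - 3) includes (∂/∂y)(x*y + 3*y - 3) dy = (x + 3) dy, which multiplied by dx ∧ dz gives (-x - 3) dx ∧ dy ∧ dz
  d(2*x*y - 2*z^2) includes (∂/∂x)(2*x*y - 2*z^2) dx = (2*y) dx, which multiplied by dy ∧ dz gives (2*y) dx ∧ dy ∧ dz
Collecting like 3-forms: d(omega) = (-x + 5*y - 3) dx ∧ dy ∧ dz.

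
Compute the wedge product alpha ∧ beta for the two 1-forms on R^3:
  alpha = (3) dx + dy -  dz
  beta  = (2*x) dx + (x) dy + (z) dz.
alpha ∧ beta = (x) dx ∧ dy + (2*x + 3*z) dx ∧ dz + (x + z) dy ∧ dz

Distribute the wedge, using dx_i ∧ dx_j = -dx_j ∧ dx_i and dx_i ∧ dx_i = 0. For each pair (i, j) with i < j, the coefficient of dx_i ∧ dx_j in alpha ∧ beta is (alpha_i * beta_j - alpha_j * beta_i). Collecting: alpha ∧ beta = (x) dx ∧ dy + (2*x + 3*z) dx ∧ dz + (x + z) dy ∧ dz.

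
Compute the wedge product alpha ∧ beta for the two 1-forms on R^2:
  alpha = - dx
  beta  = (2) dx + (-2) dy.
alpha ∧ beta = (2) dx ∧ dy

Distribute the wedge, using dx_i ∧ dx_j = -dx_j ∧ dx_i and dx_i ∧ dx_i = 0. For each pair (i, j) with i < j, the coefficient of dx_i ∧ dx_j in alpha ∧ beta is (alpha_i * beta_j - alpha_j * beta_i). Collecting: alpha ∧ beta = (2) dx ∧ dy.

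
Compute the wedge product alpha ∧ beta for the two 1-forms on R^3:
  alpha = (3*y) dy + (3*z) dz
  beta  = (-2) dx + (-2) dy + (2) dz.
alpha ∧ beta = (6*y) dx ∧ dy + (6*y + 6*z) dy ∧ dz + (6*z) dx ∧ dz

Distribute the wedge, using dx_i ∧ dx_j = -dx_j ∧ dx_i and dx_i ∧ dx_i = 0. For each pair (i, j) with i < j, the coefficient of dx_i ∧ dx_j in alpha ∧ beta is (alpha_i * beta_j - alpha_j * beta_i). Collecting: alpha ∧ beta = (6*y) dx ∧ dy + (6*y + 6*z) dy ∧ dz + (6*z) dx ∧ dz.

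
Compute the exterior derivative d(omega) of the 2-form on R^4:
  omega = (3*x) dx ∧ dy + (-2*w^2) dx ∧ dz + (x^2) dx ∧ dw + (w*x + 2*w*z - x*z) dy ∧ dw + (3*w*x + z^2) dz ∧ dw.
d(omega) = (-w) dx ∧ dz ∧ dw + (w - z) dx ∧ dy ∧ dw + (-2*w + x) dy ∧ dz ∧ dw

For a 2-form omega = sum_{i<j} g_{ij} dx_i ∧ dx_j, the exterior derivative is
  d(omega) = sum_{i<j} d(g_{ij}) ∧ dx_i ∧ dx_j = sum_{i<j, k} (∂g_{ij}/∂x_k) dx_k ∧ dx_i ∧ dx_j.
Expand each term, using dx_k ∧ dx_i ∧ dx_j = sgn(permutation) dx_{(a)} ∧ dx_{(b)} ∧ dx_{(c)} with (a < b < c) sorted:
  d(-2*w^2) includes (∂/∂w)(-2*w^2) dw = (-4*w) dw, which multiplied by dx ∧ dz gives (-4*w) dx ∧ dz ∧ dw
  d(w*x + 2*w*z - x*z) includes (∂/∂x)(w*x + 2*w*z - x*z) dx = (w - z) dx, which multiplied by dy ∧ dw gives (w - z) dx ∧ dy ∧ dw
  d(w*x + 2*w*z - x*z) includes (∂/∂z)(w*x + 2*w*z - x*z) dz = (2*w - x) dz, which multiplied by dy ∧ dw gives (-2*w + x) dy ∧ dz ∧ dw
  d(3*w*x + z^2) includes (∂/∂x)(3*w*x + z^2) dx = (3*w) dx, which multiplied by dz ∧ dw gives (3*w) dx ∧ dz ∧ dw
Collecting like 3-forms: d(omega) = (-w) dx ∧ dz ∧ dw + (w - z) dx ∧ dy ∧ dw + (-2*w + x) dy ∧ dz ∧ dw.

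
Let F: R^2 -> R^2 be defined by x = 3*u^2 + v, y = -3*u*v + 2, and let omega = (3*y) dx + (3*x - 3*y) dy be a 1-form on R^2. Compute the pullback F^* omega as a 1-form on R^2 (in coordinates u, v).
F^* omega = (-81*u^2*v - 27*u*v^2 + 36*u - 9*v^2 + 18*v) du + (-27*u^3 - 27*u^2*v - 18*u*v + 18*u + 6) dv

Using F^*(f dg) = (f ∘ F) d(g ∘ F), substitute each coordinate x_i by F_i(u, v) in f_i, and replace dx_i by d F_i = (∂F_i/∂u) du + (∂F_i/∂v) dv.
  For the x component: f_1(F) = -9*u*v + 6; d F_1 = (6*u) du + (1) dv
  For the y component: f_2(F) = 9*u^2 + 9*u*v + 3*v - 6; d F_2 = (-3*v) du + (-3*u) dv
Combining and collecting du, dv coefficients:
  coeff of du: -81*u^2*v - 27*u*v^2 + 36*u - 9*v^2 + 18*v
  coeff of dv: -27*u^3 - 27*u^2*v - 18*u*v + 18*u + 6
F^* omega = (-81*u^2*v - 27*u*v^2 + 36*u - 9*v^2 + 18*v) du + (-27*u^3 - 27*u^2*v - 18*u*v + 18*u + 6) dv.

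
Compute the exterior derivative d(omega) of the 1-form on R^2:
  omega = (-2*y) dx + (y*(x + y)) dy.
d(omega) = (y + 2) dx ∧ dy

For a 1-form omega = sum_i f_i dx_i, the exterior derivative is
  d(omega) = sum_{i < j} (∂f_j/∂x_i - ∂f_i/∂x_j) dx_i ∧ dx_j.
  coefficient of dx ∧ dy: ∂f_2/∂x - ∂f_1/∂y = ∂(y*(x + y))/∂x - ∂(-2*y)/∂y = y + 2
Assembling: d(omega) = (y + 2) dx ∧ dy.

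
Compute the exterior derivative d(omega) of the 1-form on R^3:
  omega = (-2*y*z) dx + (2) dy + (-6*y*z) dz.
d(omega) = (2*z) dx ∧ dy + (2*y) dx ∧ dz + (-6*z) dy ∧ dz

For a 1-form omega = sum_i f_i dx_i, the exterior derivative is
  d(omega) = sum_{i < j} (∂f_j/∂x_i - ∂f_i/∂x_j) dx_i ∧ dx_j.
  coefficient of dx ∧ dy: ∂f_2/∂x - ∂f_1/∂y = ∂(2)/∂x - ∂(-2*y*z)/∂y = 2*z
  coefficient of dx ∧ dz: ∂f_3/∂x - ∂f_1/∂z = ∂(-6*y*z)/∂x - ∂(-2*y*z)/∂z = 2*y
  coefficient of dy ∧ dz: ∂f_3/∂y - ∂f_2/∂z = ∂(-6*y*z)/∂y - ∂(2)/∂z = -6*z
Assembling: d(omega) = (2*z) dx ∧ dy + (2*y) dx ∧ dz + (-6*z) dy ∧ dz.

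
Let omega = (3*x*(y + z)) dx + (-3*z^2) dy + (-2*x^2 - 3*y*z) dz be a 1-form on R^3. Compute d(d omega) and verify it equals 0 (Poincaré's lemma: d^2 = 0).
d(d omega) = 0

Step 1: d omega = sum_{i<j} (∂f_j/∂x_i - ∂f_i/∂x_j) dx_i ∧ dx_j:
  coeff of dx ∧ dy: -3*x
  coeff of dx ∧ dz: -7*x
  coeff of dy ∧ dz: 3*z
Step 2: Apply d again to each 2-form coefficient. The only possible 3-form in R^3 is dx ∧ dy ∧ dz, with coefficient
  ∂(coeff of dy∧dz)/∂x - ∂(coeff of dx∧dz)/∂y + ∂(coeff of dx∧dy)/∂z
  = ∂/∂x (3*z) - ∂/∂y (-7*x) + ∂/∂z (-3*x).
Each of these terms simplifies to sums of mixed partials that cancel in pairs. The result is 0 (by equality of mixed partials for smooth functions — Schwarz / Clairaut).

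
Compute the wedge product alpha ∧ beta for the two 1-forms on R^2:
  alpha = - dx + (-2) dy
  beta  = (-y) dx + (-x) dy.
alpha ∧ beta = (x - 2*y) dx ∧ dy

Distribute the wedge, using dx_i ∧ dx_j = -dx_j ∧ dx_i and dx_i ∧ dx_i = 0. For each pair (i, j) with i < j, the coefficient of dx_i ∧ dx_j in alpha ∧ beta is (alpha_i * beta_j - alpha_j * beta_i). Collecting: alpha ∧ beta = (x - 2*y) dx ∧ dy.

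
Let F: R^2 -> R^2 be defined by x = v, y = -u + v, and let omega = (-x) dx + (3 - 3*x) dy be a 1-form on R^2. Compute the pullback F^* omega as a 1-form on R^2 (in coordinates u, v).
F^* omega = (3*v - 3) du + (3 - 4*v) dv

Using F^*(f dg) = (f ∘ F) d(g ∘ F), substitute each coordinate x_i by F_i(u, v) in f_i, and replace dx_i by d F_i = (∂F_i/∂u) du + (∂F_i/∂v) dv.
  For the x component: f_1(F) = -v; d F_1 = (0) du + (1) dv
  For the y component: f_2(F) = 3 - 3*v; d F_2 = (-1) du + (1) dv
Combining and collecting du, dv coefficients:
  coeff of du: 3*v - 3
  coeff of dv: 3 - 4*v
F^* omega = (3*v - 3) du + (3 - 4*v) dv.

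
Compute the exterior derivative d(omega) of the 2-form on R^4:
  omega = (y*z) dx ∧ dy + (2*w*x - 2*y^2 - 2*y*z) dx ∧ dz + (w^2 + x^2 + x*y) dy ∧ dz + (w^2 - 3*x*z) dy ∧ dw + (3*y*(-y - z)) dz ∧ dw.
d(omega) = (2*x + 6*y + 2*z) dx ∧ dy ∧ dz + (2*x) dx ∧ dz ∧ dw + (2*w + 3*x - 6*y - 3*z) dy ∧ dz ∧ dw + (-3*z) dx ∧ dy ∧ dw

For a 2-form omega = sum_{i<j} g_{ij} dx_i ∧ dx_j, the exterior derivative is
  d(omega) = sum_{i<j} d(g_{ij}) ∧ dx_i ∧ dx_j = sum_{i<j, k} (∂g_{ij}/∂x_k) dx_k ∧ dx_i ∧ dx_j.
Expand each term, using dx_k ∧ dx_i ∧ dx_j = sgn(permutation) dx_{(a)} ∧ dx_{(b)} ∧ dx_{(c)} with (a < b < c) sorted:
  d(y*z) includes (∂/∂z)(y*z) dz = (y) dz, which multiplied by dx ∧ dy gives (y) dx ∧ dy ∧ dz
  d(2*w*x - 2*y^2 - 2*y*z) includes (∂/∂y)(2*w*x - 2*y^2 - 2*y*z) dy = (-4*y - 2*z) dy, which multiplied by dx ∧ dz gives (4*y + 2*z) dx ∧ dy ∧ dz
  d(2*w*x - 2*y^2 - 2*y*z) includes (∂/∂w)(2*w*x - 2*y^2 - 2*y*z) dw = (2*x) dw, which multiplied by dx ∧ dz gives (2*x) dx ∧ dz ∧ dw
  d(w^2 + x^2 + x*y) includes (∂/∂x)(w^2 + x^2 + x*y) dx = (2*x + y) dx, which multiplied by dy ∧ dz gives (2*x + y) dx ∧ dy ∧ dz
  d(w^2 + x^2 + x*y) includes (∂/∂w)(w^2 + x^2 + x*y) dw = (2*w) dw, which multiplied by dy ∧ dz gives (2*w) dy ∧ dz ∧ dw
  d(w^2 - 3*x*z) includes (∂/∂x)(w^2 - 3*x*z) dx = (-3*z) dx, which multiplied by dy ∧ dw gives (-3*z) dx ∧ dy ∧ dw
  d(w^2 - 3*x*z) includes (∂/∂z)(w^2 - 3*x*z) dz = (-3*x) dz, which multiplied by dy ∧ dw gives (3*x) dy ∧ dz ∧ dw
  d(3*y*(-y - z)) includes (∂/∂y)(3*y*(-y - z)) dy = (-6*y - 3*z) dy, which multiplied by dz ∧ dw gives (-6*y - 3*z) dy ∧ dz ∧ dw
Collecting like 3-forms: d(omega) = (2*x + 6*y + 2*z) dx ∧ dy ∧ dz + (2*x) dx ∧ dz ∧ dw + (2*w + 3*x - 6*y - 3*z) dy ∧ dz ∧ dw + (-3*z) dx ∧ dy ∧ dw.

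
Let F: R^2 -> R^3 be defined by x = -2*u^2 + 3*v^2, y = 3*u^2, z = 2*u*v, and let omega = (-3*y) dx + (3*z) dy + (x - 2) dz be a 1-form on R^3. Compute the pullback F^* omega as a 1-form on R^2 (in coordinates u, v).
F^* omega = (36*u^3 + 32*u^2*v + 6*v^3 - 4*v) du + (2*u*(-2*u^2 - 27*u*v + 3*v^2 - 2)) dv

Using F^*(f dg) = (f ∘ F) d(g ∘ F), substitute each coordinate x_i by F_i(u, v) in f_i, and replace dx_i by d F_i = (∂F_i/∂u) du + (∂F_i/∂v) dv.
  For the x component: f_1(F) = -9*u^2; d F_1 = (-4*u) du + (6*v) dv
  For the y component: f_2(F) = 6*u*v; d F_2 = (6*u) du + (0) dv
  For the z component: f_3(F) = -2*u^2 + 3*v^2 - 2; d F_3 = (2*v) du + (2*u) dv
Combining and collecting du, dv coefficients:
  coeff of du: 36*u^3 + 32*u^2*v + 6*v^3 - 4*v
  coeff of dv: 2*u*(-2*u^2 - 27*u*v + 3*v^2 - 2)
F^* omega = (36*u^3 + 32*u^2*v + 6*v^3 - 4*v) du + (2*u*(-2*u^2 - 27*u*v + 3*v^2 - 2)) dv.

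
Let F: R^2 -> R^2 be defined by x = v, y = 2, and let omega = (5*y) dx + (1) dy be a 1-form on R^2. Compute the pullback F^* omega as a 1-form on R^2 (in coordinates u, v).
F^* omega = (10) dv

Using F^*(f dg) = (f ∘ F) d(g ∘ F), substitute each coordinate x_i by F_i(u, v) in f_i, and replace dx_i by d F_i = (∂F_i/∂u) du + (∂F_i/∂v) dv.
  For the x component: f_1(F) = 10; d F_1 = (0) du + (1) dv
  For the y component: f_2(F) = 1; d F_2 = (0) du + (0) dv
Combining and collecting du, dv coefficients:
  coeff of du: 0
  coeff of dv: 10
F^* omega = (10) dv.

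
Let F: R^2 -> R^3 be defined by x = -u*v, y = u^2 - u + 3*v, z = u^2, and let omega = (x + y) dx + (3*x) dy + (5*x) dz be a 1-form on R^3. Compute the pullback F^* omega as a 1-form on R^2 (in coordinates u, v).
F^* omega = (v*(-17*u^2 + u*v + 4*u - 3*v)) du + (u*(-u^2 + u*v + u - 12*v)) dv

Using F^*(f dg) = (f ∘ F) d(g ∘ F), substitute each coordinate x_i by F_i(u, v) in f_i, and replace dx_i by d F_i = (∂F_i/∂u) du + (∂F_i/∂v) dv.
  For the x component: f_1(F) = u^2 - u*v - u + 3*v; d F_1 = (-v) du + (-u) dv
  For the y component: f_2(F) = -3*u*v; d F_2 = (2*u - 1) du + (3) dv
  For the z component: f_3(F) = -5*u*v; d F_3 = (2*u) du + (0) dv
Combining and collecting du, dv coefficients:
  coeff of du: v*(-17*u^2 + u*v + 4*u - 3*v)
  coeff of dv: u*(-u^2 + u*v + u - 12*v)
F^* omega = (v*(-17*u^2 + u*v + 4*u - 3*v)) du + (u*(-u^2 + u*v + u - 12*v)) dv.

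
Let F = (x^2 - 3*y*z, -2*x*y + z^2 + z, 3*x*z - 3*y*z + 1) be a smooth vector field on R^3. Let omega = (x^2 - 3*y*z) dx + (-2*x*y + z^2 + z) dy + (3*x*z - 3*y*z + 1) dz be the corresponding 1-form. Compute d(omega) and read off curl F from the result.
d(omega) = (-5*z - 1) dy ∧ dz + (-3*y - 3*z) dz ∧ dx + (-2*y + 3*z) dx ∧ dy; curl F = (-5*z - 1, -3*y - 3*z, -2*y + 3*z)

d omega = sum_{i<j} (∂f_j/∂x_i - ∂f_i/∂x_j) dx_i ∧ dx_j. Under the identification (dy ∧ dz, dz ∧ dx, dx ∧ dy) ↔ (e_x, e_y, e_z), the coefficients are exactly the components of curl F. Compute:
  ∂R/∂y - ∂Q/∂z = (-3*z) - (2*z + 1) = -5*z - 1
  ∂P/∂z - ∂R/∂x = (-3*y) - (3*z) = -3*y - 3*z
  ∂Q/∂x - ∂P/∂y = (-2*y) - (-3*z) = -2*y + 3*z.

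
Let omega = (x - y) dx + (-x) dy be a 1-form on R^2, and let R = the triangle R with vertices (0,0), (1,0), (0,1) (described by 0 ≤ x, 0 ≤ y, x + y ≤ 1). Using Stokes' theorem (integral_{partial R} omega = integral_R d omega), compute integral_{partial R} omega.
integral_(partial R) omega = 0

Stokes: integral_partial_R omega = integral_R d omega with d omega = (∂Q/∂x - ∂P/∂y) dx ∧ dy.
  ∂Q/∂x = -1
  ∂P/∂y = -1
  integrand = ∂Q/∂x - ∂P/∂y = 0.
Integrating over R: integral_0^1 integral_0^{1-x} (0) dy dx = 0.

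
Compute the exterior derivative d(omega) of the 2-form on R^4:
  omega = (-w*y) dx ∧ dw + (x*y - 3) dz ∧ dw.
d(omega) = (w) dx ∧ dy ∧ dw + (y) dx ∧ dz ∧ dw + (x) dy ∧ dz ∧ dw

For a 2-form omega = sum_{i<j} g_{ij} dx_i ∧ dx_j, the exterior derivative is
  d(omega) = sum_{i<j} d(g_{ij}) ∧ dx_i ∧ dx_j = sum_{i<j, k} (∂g_{ij}/∂x_k) dx_k ∧ dx_i ∧ dx_j.
Expand each term, using dx_k ∧ dx_i ∧ dx_j = sgn(permutation) dx_{(a)} ∧ dx_{(b)} ∧ dx_{(c)} with (a < b < c) sorted:
  d(-w*y) includes (∂/∂y)(-w*y) dy = (-w) dy, which multiplied by dx ∧ dw gives (w) dx ∧ dy ∧ dw
  d(x*y - 3) includes (∂/∂x)(x*y - 3) dx = (y) dx, which multiplied by dz ∧ dw gives (y) dx ∧ dz ∧ dw
  d(x*y - 3) includes (∂/∂y)(x*y - 3) dy = (x) dy, which multiplied by dz ∧ dw gives (x) dy ∧ dz ∧ dw
Collecting like 3-forms: d(omega) = (w) dx ∧ dy ∧ dw + (y) dx ∧ dz ∧ dw + (x) dy ∧ dz ∧ dw.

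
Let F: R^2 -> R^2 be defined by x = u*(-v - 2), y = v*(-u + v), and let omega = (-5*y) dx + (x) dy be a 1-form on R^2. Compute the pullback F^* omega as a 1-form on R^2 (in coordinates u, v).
F^* omega = (v*(-4*u*v - 8*u + 5*v^2 + 10*v)) du + (u*(-4*u*v + 2*u + 3*v^2 - 4*v)) dv

Using F^*(f dg) = (f ∘ F) d(g ∘ F), substitute each coordinate x_i by F_i(u, v) in f_i, and replace dx_i by d F_i = (∂F_i/∂u) du + (∂F_i/∂v) dv.
  For the x component: f_1(F) = 5*v*(u - v); d F_1 = (-v - 2) du + (-u) dv
  For the y component: f_2(F) = u*(-v - 2); d F_2 = (-v) du + (-u + 2*v) dv
Combining and collecting du, dv coefficients:
  coeff of du: v*(-4*u*v - 8*u + 5*v^2 + 10*v)
  coeff of dv: u*(-4*u*v + 2*u + 3*v^2 - 4*v)
F^* omega = (v*(-4*u*v - 8*u + 5*v^2 + 10*v)) du + (u*(-4*u*v + 2*u + 3*v^2 - 4*v)) dv.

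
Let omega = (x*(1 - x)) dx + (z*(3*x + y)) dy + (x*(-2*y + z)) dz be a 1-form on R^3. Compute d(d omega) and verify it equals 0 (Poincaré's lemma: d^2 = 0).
d(d omega) = 0

Step 1: d omega = sum_{i<j} (∂f_j/∂x_i - ∂f_i/∂x_j) dx_i ∧ dx_j:
  coeff of dx ∧ dy: 3*z
  coeff of dx ∧ dz: -2*y + z
  coeff of dy ∧ dz: -5*x - y
Step 2: Apply d again to each 2-form coefficient. The only possible 3-form in R^3 is dx ∧ dy ∧ dz, with coefficient
  ∂(coeff of dy∧dz)/∂x - ∂(coeff of dx∧dz)/∂y + ∂(coeff of dx∧dy)/∂z
  = ∂/∂x (-5*x - y) - ∂/∂y (-2*y + z) + ∂/∂z (3*z).
Each of these terms simplifies to sums of mixed partials that cancel in pairs. The result is 0 (by equality of mixed partials for smooth functions — Schwarz / Clairaut).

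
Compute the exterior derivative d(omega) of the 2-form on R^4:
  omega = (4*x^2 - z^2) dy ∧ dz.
d(omega) = (8*x) dx ∧ dy ∧ dz

For a 2-form omega = sum_{i<j} g_{ij} dx_i ∧ dx_j, the exterior derivative is
  d(omega) = sum_{i<j} d(g_{ij}) ∧ dx_i ∧ dx_j = sum_{i<j, k} (∂g_{ij}/∂x_k) dx_k ∧ dx_i ∧ dx_j.
Expand each term, using dx_k ∧ dx_i ∧ dx_j = sgn(permutation) dx_{(a)} ∧ dx_{(b)} ∧ dx_{(c)} with (a < b < c) sorted:
  d(4*x^2 - z^2) includes (∂/∂x)(4*x^2 - z^2) dx = (8*x) dx, which multiplied by dy ∧ dz gives (8*x) dx ∧ dy ∧ dz
Collecting like 3-forms: d(omega) = (8*x) dx ∧ dy ∧ dz.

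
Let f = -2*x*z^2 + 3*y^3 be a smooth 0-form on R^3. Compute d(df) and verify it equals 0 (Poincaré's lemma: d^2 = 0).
d(df) = 0

Step 1: df = sum_i (∂f/∂x_i) dx_i = (-2*z^2) dx + (9*y^2) dy + (-4*x*z) dz.
Step 2: Apply d again. Using the 1-form formula, the coefficient of dx ∧ dy in d(df) is ∂^2 f/∂x ∂y - ∂^2 f/∂y ∂x = (0) - (0) = 0 (equality of mixed partials for smooth f).
Similarly for dx ∧ dz and dy ∧ dz — all coefficients vanish. So d(df) = 0.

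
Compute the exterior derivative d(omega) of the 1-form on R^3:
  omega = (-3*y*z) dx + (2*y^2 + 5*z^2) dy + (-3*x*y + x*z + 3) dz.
d(omega) = (3*z) dx ∧ dy + (z) dx ∧ dz + (-3*x - 10*z) dy ∧ dz

For a 1-form omega = sum_i f_i dx_i, the exterior derivative is
  d(omega) = sum_{i < j} (∂f_j/∂x_i - ∂f_i/∂x_j) dx_i ∧ dx_j.
  coefficient of dx ∧ dy: ∂f_2/∂x - ∂f_1/∂y = ∂(2*y^2 + 5*z^2)/∂x - ∂(-3*y*z)/∂y = 3*z
  coefficient of dx ∧ dz: ∂f_3/∂x - ∂f_1/∂z = ∂(-3*x*y + x*z + 3)/∂x - ∂(-3*y*z)/∂z = z
  coefficient of dy ∧ dz: ∂f_3/∂y - ∂f_2/∂z = ∂(-3*x*y + x*z + 3)/∂y - ∂(2*y^2 + 5*z^2)/∂z = -3*x - 10*z
Assembling: d(omega) = (3*z) dx ∧ dy + (z) dx ∧ dz + (-3*x - 10*z) dy ∧ dz.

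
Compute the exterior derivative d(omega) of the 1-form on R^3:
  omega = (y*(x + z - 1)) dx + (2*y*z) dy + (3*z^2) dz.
d(omega) = (-x - z + 1) dx ∧ dy + (-y) dx ∧ dz + (-2*y) dy ∧ dz

For a 1-form omega = sum_i f_i dx_i, the exterior derivative is
  d(omega) = sum_{i < j} (∂f_j/∂x_i - ∂f_i/∂x_j) dx_i ∧ dx_j.
  coefficient of dx ∧ dy: ∂f_2/∂x - ∂f_1/∂y = ∂(2*y*z)/∂x - ∂(y*(x + z - 1))/∂y = -x - z + 1
  coefficient of dx ∧ dz: ∂f_3/∂x - ∂f_1/∂z = ∂(3*z^2)/∂x - ∂(y*(x + z - 1))/∂z = -y
  coefficient of dy ∧ dz: ∂f_3/∂y - ∂f_2/∂z = ∂(3*z^2)/∂y - ∂(2*y*z)/∂z = -2*y
Assembling: d(omega) = (-x - z + 1) dx ∧ dy + (-y) dx ∧ dz + (-2*y) dy ∧ dz.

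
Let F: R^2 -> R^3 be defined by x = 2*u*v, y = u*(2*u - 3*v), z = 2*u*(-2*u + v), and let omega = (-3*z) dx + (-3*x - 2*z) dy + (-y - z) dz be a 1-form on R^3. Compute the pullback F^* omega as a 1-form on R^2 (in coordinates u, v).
F^* omega = (4*u*(4*u^2 - 11*u*v + 5*v^2)) du + (4*u^2*(u + 5*v)) dv

Using F^*(f dg) = (f ∘ F) d(g ∘ F), substitute each coordinate x_i by F_i(u, v) in f_i, and replace dx_i by d F_i = (∂F_i/∂u) du + (∂F_i/∂v) dv.
  For the x component: f_1(F) = 6*u*(2*u - v); d F_1 = (2*v) du + (2*u) dv
  For the y component: f_2(F) = 2*u*(4*u - 5*v); d F_2 = (4*u - 3*v) du + (-3*u) dv
  For the z component: f_3(F) = u*(2*u + v); d F_3 = (-8*u + 2*v) du + (2*u) dv
Combining and collecting du, dv coefficients:
  coeff of du: 4*u*(4*u^2 - 11*u*v + 5*v^2)
  coeff of dv: 4*u^2*(u + 5*v)
F^* omega = (4*u*(4*u^2 - 11*u*v + 5*v^2)) du + (4*u^2*(u + 5*v)) dv.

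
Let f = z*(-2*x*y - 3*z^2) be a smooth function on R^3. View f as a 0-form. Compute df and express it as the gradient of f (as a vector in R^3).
df = (-2*y*z) dx + (-2*x*z) dy + (-2*x*y - 9*z^2) dz; grad f = (-2*y*z, -2*x*z, -2*x*y - 9*z^2)

For a 0-form f, d f = (∂f/∂x) dx + (∂f/∂y) dy + (∂f/∂z) dz. The components of the vector representation are exactly the entries of grad f in Cartesian coordinates:
  ∂f/∂x = -2*y*z
  ∂f/∂y = -2*x*z
  ∂f/∂z = -2*x*y - 9*z^2.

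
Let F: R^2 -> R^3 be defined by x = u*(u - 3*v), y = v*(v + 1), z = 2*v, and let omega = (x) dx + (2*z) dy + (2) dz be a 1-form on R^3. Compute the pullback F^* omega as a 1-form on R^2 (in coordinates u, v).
F^* omega = (u*(2*u^2 - 9*u*v + 9*v^2)) du + (-3*u^3 + 9*u^2*v + 8*v^2 + 4*v + 4) dv

Using F^*(f dg) = (f ∘ F) d(g ∘ F), substitute each coordinate x_i by F_i(u, v) in f_i, and replace dx_i by d F_i = (∂F_i/∂u) du + (∂F_i/∂v) dv.
  For the x component: f_1(F) = u*(u - 3*v); d F_1 = (2*u - 3*v) du + (-3*u) dv
  For the y component: f_2(F) = 4*v; d F_2 = (0) du + (2*v + 1) dv
  For the z component: f_3(F) = 2; d F_3 = (0) du + (2) dv
Combining and collecting du, dv coefficients:
  coeff of du: u*(2*u^2 - 9*u*v + 9*v^2)
  coeff of dv: -3*u^3 + 9*u^2*v + 8*v^2 + 4*v + 4
F^* omega = (u*(2*u^2 - 9*u*v + 9*v^2)) du + (-3*u^3 + 9*u^2*v + 8*v^2 + 4*v + 4) dv.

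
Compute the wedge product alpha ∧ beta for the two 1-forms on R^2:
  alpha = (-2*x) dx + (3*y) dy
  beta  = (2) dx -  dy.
alpha ∧ beta = (2*x - 6*y) dx ∧ dy

Distribute the wedge, using dx_i ∧ dx_j = -dx_j ∧ dx_i and dx_i ∧ dx_i = 0. For each pair (i, j) with i < j, the coefficient of dx_i ∧ dx_j in alpha ∧ beta is (alpha_i * beta_j - alpha_j * beta_i). Collecting: alpha ∧ beta = (2*x - 6*y) dx ∧ dy.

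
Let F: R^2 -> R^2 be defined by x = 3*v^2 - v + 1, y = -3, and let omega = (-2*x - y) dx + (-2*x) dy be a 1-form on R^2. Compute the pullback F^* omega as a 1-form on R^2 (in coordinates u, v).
F^* omega = (-36*v^3 + 18*v^2 + 4*v - 1) dv

Using F^*(f dg) = (f ∘ F) d(g ∘ F), substitute each coordinate x_i by F_i(u, v) in f_i, and replace dx_i by d F_i = (∂F_i/∂u) du + (∂F_i/∂v) dv.
  For the x component: f_1(F) = -6*v^2 + 2*v + 1; d F_1 = (0) du + (6*v - 1) dv
  For the y component: f_2(F) = -6*v^2 + 2*v - 2; d F_2 = (0) du + (0) dv
Combining and collecting du, dv coefficients:
  coeff of du: 0
  coeff of dv: -36*v^3 + 18*v^2 + 4*v - 1
F^* omega = (-36*v^3 + 18*v^2 + 4*v - 1) dv.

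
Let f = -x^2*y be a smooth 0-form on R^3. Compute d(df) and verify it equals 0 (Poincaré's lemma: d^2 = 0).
d(df) = 0

Step 1: df = sum_i (∂f/∂x_i) dx_i = (-2*x*y) dx + (-x^2) dy + (0) dz.
Step 2: Apply d again. Using the 1-form formula, the coefficient of dx ∧ dy in d(df) is ∂^2 f/∂x ∂y - ∂^2 f/∂y ∂x = (-2*x) - (-2*x) = 0 (equality of mixed partials for smooth f).
Similarly for dx ∧ dz and dy ∧ dz — all coefficients vanish. So d(df) = 0.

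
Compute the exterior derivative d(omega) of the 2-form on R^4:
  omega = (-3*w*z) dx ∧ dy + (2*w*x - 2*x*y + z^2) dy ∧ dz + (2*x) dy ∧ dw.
d(omega) = (-w - 2*y) dx ∧ dy ∧ dz + (2 - 3*z) dx ∧ dy ∧ dw + (2*x) dy ∧ dz ∧ dw

For a 2-form omega = sum_{i<j} g_{ij} dx_i ∧ dx_j, the exterior derivative is
  d(omega) = sum_{i<j} d(g_{ij}) ∧ dx_i ∧ dx_j = sum_{i<j, k} (∂g_{ij}/∂x_k) dx_k ∧ dx_i ∧ dx_j.
Expand each term, using dx_k ∧ dx_i ∧ dx_j = sgn(permutation) dx_{(a)} ∧ dx_{(b)} ∧ dx_{(c)} with (a < b < c) sorted:
  d(-3*w*z) includes (∂/∂z)(-3*w*z) dz = (-3*w) dz, which multiplied by dx ∧ dy gives (-3*w) dx ∧ dy ∧ dz
  d(-3*w*z) includes (∂/∂w)(-3*w*z) dw = (-3*z) dw, which multiplied by dx ∧ dy gives (-3*z) dx ∧ dy ∧ dw
  d(2*w*x - 2*x*y + z^2) includes (∂/∂x)(2*w*x - 2*x*y + z^2) dx = (2*w - 2*y) dx, which multiplied by dy ∧ dz gives (2*w - 2*y) dx ∧ dy ∧ dz
  d(2*w*x - 2*x*y + z^2) includes (∂/∂w)(2*w*x - 2*x*y + z^2) dw = (2*x) dw, which multiplied by dy ∧ dz gives (2*x) dy ∧ dz ∧ dw
  d(2*x) includes (∂/∂x)(2*x) dx = (2) dx, which multiplied by dy ∧ dw gives (2) dx ∧ dy ∧ dw
Collecting like 3-forms: d(omega) = (-w - 2*y) dx ∧ dy ∧ dz + (2 - 3*z) dx ∧ dy ∧ dw + (2*x) dy ∧ dz ∧ dw.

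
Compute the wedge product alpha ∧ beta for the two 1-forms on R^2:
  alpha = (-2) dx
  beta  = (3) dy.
alpha ∧ beta = (-6) dx ∧ dy

Distribute the wedge, using dx_i ∧ dx_j = -dx_j ∧ dx_i and dx_i ∧ dx_i = 0. For each pair (i, j) with i < j, the coefficient of dx_i ∧ dx_j in alpha ∧ beta is (alpha_i * beta_j - alpha_j * beta_i). Collecting: alpha ∧ beta = (-6) dx ∧ dy.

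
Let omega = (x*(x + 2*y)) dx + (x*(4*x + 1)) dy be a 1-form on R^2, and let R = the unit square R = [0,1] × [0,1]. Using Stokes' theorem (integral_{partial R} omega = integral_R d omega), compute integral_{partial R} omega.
integral_(partial R) omega = 4

Stokes: integral_partial_R omega = integral_R d omega with d omega = (∂Q/∂x - ∂P/∂y) dx ∧ dy.
  ∂Q/∂x = 8*x + 1
  ∂P/∂y = 2*x
  integrand = ∂Q/∂x - ∂P/∂y = 6*x + 1.
Integrating over R: integral_0^1 integral_0^1 (6*x + 1) dx dy = 4.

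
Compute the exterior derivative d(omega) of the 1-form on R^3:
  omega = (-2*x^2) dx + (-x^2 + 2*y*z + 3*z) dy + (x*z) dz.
d(omega) = (-2*x) dx ∧ dy + (z) dx ∧ dz + (-2*y - 3) dy ∧ dz

For a 1-form omega = sum_i f_i dx_i, the exterior derivative is
  d(omega) = sum_{i < j} (∂f_j/∂x_i - ∂f_i/∂x_j) dx_i ∧ dx_j.
  coefficient of dx ∧ dy: ∂f_2/∂x - ∂f_1/∂y = ∂(-x^2 + 2*y*z + 3*z)/∂x - ∂(-2*x^2)/∂y = -2*x
  coefficient of dx ∧ dz: ∂f_3/∂x - ∂f_1/∂z = ∂(x*z)/∂x - ∂(-2*x^2)/∂z = z
  coefficient of dy ∧ dz: ∂f_3/∂y - ∂f_2/∂z = ∂(x*z)/∂y - ∂(-x^2 + 2*y*z + 3*z)/∂z = -2*y - 3
Assembling: d(omega) = (-2*x) dx ∧ dy + (z) dx ∧ dz + (-2*y - 3) dy ∧ dz.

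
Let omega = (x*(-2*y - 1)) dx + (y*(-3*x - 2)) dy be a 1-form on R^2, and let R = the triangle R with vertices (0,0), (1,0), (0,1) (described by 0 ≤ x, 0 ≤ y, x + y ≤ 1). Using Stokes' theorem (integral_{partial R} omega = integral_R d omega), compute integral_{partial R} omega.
integral_(partial R) omega = -1/6

Stokes: integral_partial_R omega = integral_R d omega with d omega = (∂Q/∂x - ∂P/∂y) dx ∧ dy.
  ∂Q/∂x = -3*y
  ∂P/∂y = -2*x
  integrand = ∂Q/∂x - ∂P/∂y = 2*x - 3*y.
Integrating over R: integral_0^1 integral_0^{1-x} (2*x - 3*y) dy dx = -1/6.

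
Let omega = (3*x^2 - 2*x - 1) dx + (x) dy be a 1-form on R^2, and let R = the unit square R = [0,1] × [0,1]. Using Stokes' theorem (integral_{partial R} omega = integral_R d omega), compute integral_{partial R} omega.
integral_(partial R) omega = 1

Stokes: integral_partial_R omega = integral_R d omega with d omega = (∂Q/∂x - ∂P/∂y) dx ∧ dy.
  ∂Q/∂x = 1
  ∂P/∂y = 0
  integrand = ∂Q/∂x - ∂P/∂y = 1.
Integrating over R: integral_0^1 integral_0^1 (1) dx dy = 1.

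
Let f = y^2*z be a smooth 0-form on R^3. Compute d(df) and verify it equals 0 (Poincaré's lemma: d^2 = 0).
d(df) = 0

Step 1: df = sum_i (∂f/∂x_i) dx_i = (0) dx + (2*y*z) dy + (y^2) dz.
Step 2: Apply d again. Using the 1-form formula, the coefficient of dx ∧ dy in d(df) is ∂^2 f/∂x ∂y - ∂^2 f/∂y ∂x = (0) - (0) = 0 (equality of mixed partials for smooth f).
Similarly for dx ∧ dz and dy ∧ dz — all coefficients vanish. So d(df) = 0.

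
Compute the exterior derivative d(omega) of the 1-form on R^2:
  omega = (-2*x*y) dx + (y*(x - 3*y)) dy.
d(omega) = (2*x + y) dx ∧ dy

For a 1-form omega = sum_i f_i dx_i, the exterior derivative is
  d(omega) = sum_{i < j} (∂f_j/∂x_i - ∂f_i/∂x_j) dx_i ∧ dx_j.
  coefficient of dx ∧ dy: ∂f_2/∂x - ∂f_1/∂y = ∂(y*(x - 3*y))/∂x - ∂(-2*x*y)/∂y = 2*x + y
Assembling: d(omega) = (2*x + y) dx ∧ dy.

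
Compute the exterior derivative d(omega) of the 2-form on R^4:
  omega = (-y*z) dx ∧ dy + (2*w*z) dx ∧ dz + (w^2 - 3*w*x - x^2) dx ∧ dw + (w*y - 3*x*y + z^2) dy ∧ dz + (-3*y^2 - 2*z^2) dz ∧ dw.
d(omega) = (-4*y) dx ∧ dy ∧ dz + (2*z) dx ∧ dz ∧ dw + (-5*y) dy ∧ dz ∧ dw

For a 2-form omega = sum_{i<j} g_{ij} dx_i ∧ dx_j, the exterior derivative is
  d(omega) = sum_{i<j} d(g_{ij}) ∧ dx_i ∧ dx_j = sum_{i<j, k} (∂g_{ij}/∂x_k) dx_k ∧ dx_i ∧ dx_j.
Expand each term, using dx_k ∧ dx_i ∧ dx_j = sgn(permutation) dx_{(a)} ∧ dx_{(b)} ∧ dx_{(c)} with (a < b < c) sorted:
  d(-y*z) includes (∂/∂z)(-y*z) dz = (-y) dz, which multiplied by dx ∧ dy gives (-y) dx ∧ dy ∧ dz
  d(2*w*z) includes (∂/∂w)(2*w*z) dw = (2*z) dw, which multiplied by dx ∧ dz gives (2*z) dx ∧ dz ∧ dw
  d(w*y - 3*x*y + z^2) includes (∂/∂x)(w*y - 3*x*y + z^2) dx = (-3*y) dx, which multiplied by dy ∧ dz gives (-3*y) dx ∧ dy ∧ dz
  d(w*y - 3*x*y + z^2) includes (∂/∂w)(w*y - 3*x*y + z^2) dw = (y) dw, which multiplied by dy ∧ dz gives (y) dy ∧ dz ∧ dw
  d(-3*y^2 - 2*z^2) includes (∂/∂y)(-3*y^2 - 2*z^2) dy = (-6*y) dy, which multiplied by dz ∧ dw gives (-6*y) dy ∧ dz ∧ dw
Collecting like 3-forms: d(omega) = (-4*y) dx ∧ dy ∧ dz + (2*z) dx ∧ dz ∧ dw + (-5*y) dy ∧ dz ∧ dw.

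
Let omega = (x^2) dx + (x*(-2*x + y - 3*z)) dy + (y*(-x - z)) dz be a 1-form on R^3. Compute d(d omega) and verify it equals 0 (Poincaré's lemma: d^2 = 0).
d(d omega) = 0

Step 1: d omega = sum_{i<j} (∂f_j/∂x_i - ∂f_i/∂x_j) dx_i ∧ dx_j:
  coeff of dx ∧ dy: -4*x + y - 3*z
  coeff of dx ∧ dz: -y
  coeff of dy ∧ dz: 2*x - z
Step 2: Apply d again to each 2-form coefficient. The only possible 3-form in R^3 is dx ∧ dy ∧ dz, with coefficient
  ∂(coeff of dy∧dz)/∂x - ∂(coeff of dx∧dz)/∂y + ∂(coeff of dx∧dy)/∂z
  = ∂/∂x (2*x - z) - ∂/∂y (-y) + ∂/∂z (-4*x + y - 3*z).
Each of these terms simplifies to sums of mixed partials that cancel in pairs. The result is 0 (by equality of mixed partials for smooth functions — Schwarz / Clairaut).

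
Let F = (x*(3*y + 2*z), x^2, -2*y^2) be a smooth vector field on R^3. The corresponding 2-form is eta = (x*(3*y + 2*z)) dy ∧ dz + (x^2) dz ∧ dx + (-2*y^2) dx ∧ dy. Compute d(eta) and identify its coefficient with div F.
d(eta) = (3*y + 2*z) dx ∧ dy ∧ dz; div F = 3*y + 2*z

For a 2-form in R^3 of the form above, applying d gives a 3-form with coefficient ∂P/∂x + ∂Q/∂y + ∂R/∂z:
  ∂P/∂x = 3*y + 2*z
  ∂Q/∂y = 0
  ∂R/∂z = 0
Sum = 3*y + 2*z, which is exactly div F.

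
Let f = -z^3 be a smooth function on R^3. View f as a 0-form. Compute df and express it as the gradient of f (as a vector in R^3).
df = (0) dx + (0) dy + (-3*z^2) dz; grad f = (0, 0, -3*z^2)

For a 0-form f, d f = (∂f/∂x) dx + (∂f/∂y) dy + (∂f/∂z) dz. The components of the vector representation are exactly the entries of grad f in Cartesian coordinates:
  ∂f/∂x = 0
  ∂f/∂y = 0
  ∂f/∂z = -3*z^2.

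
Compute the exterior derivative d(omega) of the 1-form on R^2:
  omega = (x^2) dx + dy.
d(omega) = 0

For a 1-form omega = sum_i f_i dx_i, the exterior derivative is
  d(omega) = sum_{i < j} (∂f_j/∂x_i - ∂f_i/∂x_j) dx_i ∧ dx_j.

Assembling: d(omega) = 0.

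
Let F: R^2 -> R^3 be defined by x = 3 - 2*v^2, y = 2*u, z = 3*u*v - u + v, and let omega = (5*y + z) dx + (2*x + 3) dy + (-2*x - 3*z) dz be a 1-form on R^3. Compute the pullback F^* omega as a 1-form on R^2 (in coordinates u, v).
F^* omega = (-27*u*v^2 + 18*u*v - 3*u + 12*v^3 - 21*v^2 - 15*v + 24) du + (-27*u^2*v + 9*u^2 - 54*u*v - 15*u - 3*v - 6) dv

Using F^*(f dg) = (f ∘ F) d(g ∘ F), substitute each coordinate x_i by F_i(u, v) in f_i, and replace dx_i by d F_i = (∂F_i/∂u) du + (∂F_i/∂v) dv.
  For the x component: f_1(F) = 3*u*v + 9*u + v; d F_1 = (0) du + (-4*v) dv
  For the y component: f_2(F) = 9 - 4*v^2; d F_2 = (2) du + (0) dv
  For the z component: f_3(F) = -9*u*v + 3*u + 4*v^2 - 3*v - 6; d F_3 = (3*v - 1) du + (3*u + 1) dv
Combining and collecting du, dv coefficients:
  coeff of du: -27*u*v^2 + 18*u*v - 3*u + 12*v^3 - 21*v^2 - 15*v + 24
  coeff of dv: -27*u^2*v + 9*u^2 - 54*u*v - 15*u - 3*v - 6
F^* omega = (-27*u*v^2 + 18*u*v - 3*u + 12*v^3 - 21*v^2 - 15*v + 24) du + (-27*u^2*v + 9*u^2 - 54*u*v - 15*u - 3*v - 6) dv.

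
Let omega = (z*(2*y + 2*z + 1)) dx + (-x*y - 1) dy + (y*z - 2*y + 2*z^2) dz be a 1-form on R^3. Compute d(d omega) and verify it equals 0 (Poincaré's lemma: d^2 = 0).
d(d omega) = 0

Step 1: d omega = sum_{i<j} (∂f_j/∂x_i - ∂f_i/∂x_j) dx_i ∧ dx_j:
  coeff of dx ∧ dy: -y - 2*z
  coeff of dx ∧ dz: -2*y - 4*z - 1
  coeff of dy ∧ dz: z - 2
Step 2: Apply d again to each 2-form coefficient. The only possible 3-form in R^3 is dx ∧ dy ∧ dz, with coefficient
  ∂(coeff of dy∧dz)/∂x - ∂(coeff of dx∧dz)/∂y + ∂(coeff of dx∧dy)/∂z
  = ∂/∂x (z - 2) - ∂/∂y (-2*y - 4*z - 1) + ∂/∂z (-y - 2*z).
Each of these terms simplifies to sums of mixed partials that cancel in pairs. The result is 0 (by equality of mixed partials for smooth functions — Schwarz / Clairaut).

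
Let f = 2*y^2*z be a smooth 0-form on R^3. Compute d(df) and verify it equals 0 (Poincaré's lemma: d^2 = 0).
d(df) = 0

Step 1: df = sum_i (∂f/∂x_i) dx_i = (0) dx + (4*y*z) dy + (2*y^2) dz.
Step 2: Apply d again. Using the 1-form formula, the coefficient of dx ∧ dy in d(df) is ∂^2 f/∂x ∂y - ∂^2 f/∂y ∂x = (0) - (0) = 0 (equality of mixed partials for smooth f).
Similarly for dx ∧ dz and dy ∧ dz — all coefficients vanish. So d(df) = 0.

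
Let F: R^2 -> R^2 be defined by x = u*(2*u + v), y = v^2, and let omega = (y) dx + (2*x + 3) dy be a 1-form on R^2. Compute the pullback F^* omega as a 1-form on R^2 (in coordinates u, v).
F^* omega = (v^2*(4*u + v)) du + (v*(8*u^2 + 5*u*v + 6)) dv

Using F^*(f dg) = (f ∘ F) d(g ∘ F), substitute each coordinate x_i by F_i(u, v) in f_i, and replace dx_i by d F_i = (∂F_i/∂u) du + (∂F_i/∂v) dv.
  For the x component: f_1(F) = v^2; d F_1 = (4*u + v) du + (u) dv
  For the y component: f_2(F) = 4*u^2 + 2*u*v + 3; d F_2 = (0) du + (2*v) dv
Combining and collecting du, dv coefficients:
  coeff of du: v^2*(4*u + v)
  coeff of dv: v*(8*u^2 + 5*u*v + 6)
F^* omega = (v^2*(4*u + v)) du + (v*(8*u^2 + 5*u*v + 6)) dv.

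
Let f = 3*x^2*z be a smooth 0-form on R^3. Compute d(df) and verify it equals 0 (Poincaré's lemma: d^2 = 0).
d(df) = 0

Step 1: df = sum_i (∂f/∂x_i) dx_i = (6*x*z) dx + (0) dy + (3*x^2) dz.
Step 2: Apply d again. Using the 1-form formula, the coefficient of dx ∧ dy in d(df) is ∂^2 f/∂x ∂y - ∂^2 f/∂y ∂x = (0) - (0) = 0 (equality of mixed partials for smooth f).
Similarly for dx ∧ dz and dy ∧ dz — all coefficients vanish. So d(df) = 0.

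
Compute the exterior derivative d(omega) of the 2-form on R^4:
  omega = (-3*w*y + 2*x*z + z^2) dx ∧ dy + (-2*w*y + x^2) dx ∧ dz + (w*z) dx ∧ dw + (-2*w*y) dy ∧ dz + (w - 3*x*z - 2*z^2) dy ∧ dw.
d(omega) = (2*w + 2*x + 2*z) dx ∧ dy ∧ dz + (-3*y - 3*z) dx ∧ dy ∧ dw + (-w - 2*y) dx ∧ dz ∧ dw + (3*x - 2*y + 4*z) dy ∧ dz ∧ dw

For a 2-form omega = sum_{i<j} g_{ij} dx_i ∧ dx_j, the exterior derivative is
  d(omega) = sum_{i<j} d(g_{ij}) ∧ dx_i ∧ dx_j = sum_{i<j, k} (∂g_{ij}/∂x_k) dx_k ∧ dx_i ∧ dx_j.
Expand each term, using dx_k ∧ dx_i ∧ dx_j = sgn(permutation) dx_{(a)} ∧ dx_{(b)} ∧ dx_{(c)} with (a < b < c) sorted:
  d(-3*w*y + 2*x*z + z^2) includes (∂/∂z)(-3*w*y + 2*x*z + z^2) dz = (2*x + 2*z) dz, which multiplied by dx ∧ dy gives (2*x + 2*z) dx ∧ dy ∧ dz
  d(-3*w*y + 2*x*z + z^2) includes (∂/∂w)(-3*w*y + 2*x*z + z^2) dw = (-3*y) dw, which multiplied by dx ∧ dy gives (-3*y) dx ∧ dy ∧ dw
  d(-2*w*y + x^2) includes (∂/∂y)(-2*w*y + x^2) dy = (-2*w) dy, which multiplied by dx ∧ dz gives (2*w) dx ∧ dy ∧ dz
  d(-2*w*y + x^2) includes (∂/∂w)(-2*w*y + x^2) dw = (-2*y) dw, which multiplied by dx ∧ dz gives (-2*y) dx ∧ dz ∧ dw
  d(w*z) includes (∂/∂z)(w*z) dz = (w) dz, which multiplied by dx ∧ dw gives (-w) dx ∧ dz ∧ dw
  d(-2*w*y) includes (∂/∂w)(-2*w*y) dw = (-2*y) dw, which multiplied by dy ∧ dz gives (-2*y) dy ∧ dz ∧ dw
  d(w - 3*x*z - 2*z^2) includes (∂/∂x)(w - 3*x*z - 2*z^2) dx = (-3*z) dx, which multiplied by dy ∧ dw gives (-3*z) dx ∧ dy ∧ dw
  d(w - 3*x*z - 2*z^2) includes (∂/∂z)(w - 3*x*z - 2*z^2) dz = (-3*x - 4*z) dz, which multiplied by dy ∧ dw gives (3*x + 4*z) dy ∧ dz ∧ dw
Collecting like 3-forms: d(omega) = (2*w + 2*x + 2*z) dx ∧ dy ∧ dz + (-3*y - 3*z) dx ∧ dy ∧ dw + (-w - 2*y) dx ∧ dz ∧ dw + (3*x - 2*y + 4*z) dy ∧ dz ∧ dw.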